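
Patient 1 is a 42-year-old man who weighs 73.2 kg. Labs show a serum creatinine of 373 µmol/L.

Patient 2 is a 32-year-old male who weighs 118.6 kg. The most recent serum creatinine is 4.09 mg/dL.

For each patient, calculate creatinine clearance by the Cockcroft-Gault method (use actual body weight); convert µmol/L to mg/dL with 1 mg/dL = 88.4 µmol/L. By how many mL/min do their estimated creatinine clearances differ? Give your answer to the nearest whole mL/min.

20 mL/min

Patient 1: SCr = 373 / 88.4 = 4.219 mg/dL
Patient 1: CrCl = (140 − 42) × 73.2 / (72 × 4.219) = 7173.6 / 303.77 ≈ 23.6 mL/min
Patient 2: CrCl = (140 − 32) × 118.6 / (72 × 4.09) = 12808.8 / 294.48 ≈ 43.5 mL/min
|23.6 − 43.5| = 19.9 mL/min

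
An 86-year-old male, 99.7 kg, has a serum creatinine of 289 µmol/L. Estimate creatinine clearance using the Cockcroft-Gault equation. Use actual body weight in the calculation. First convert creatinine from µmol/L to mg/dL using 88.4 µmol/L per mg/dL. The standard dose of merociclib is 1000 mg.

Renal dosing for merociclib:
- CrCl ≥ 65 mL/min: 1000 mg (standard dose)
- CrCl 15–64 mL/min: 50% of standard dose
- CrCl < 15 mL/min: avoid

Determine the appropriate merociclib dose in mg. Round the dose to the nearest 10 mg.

500 mg

SCr = 289 / 88.4 = 3.269 mg/dL
CrCl = (140 − 86) × 99.7 / (72 × 3.269) = 5383.8 / 235.37 ≈ 22.9 mL/min
CrCl ≈ 23 mL/min → bracket 15–64 mL/min.
50% of 1000 mg = 500 mg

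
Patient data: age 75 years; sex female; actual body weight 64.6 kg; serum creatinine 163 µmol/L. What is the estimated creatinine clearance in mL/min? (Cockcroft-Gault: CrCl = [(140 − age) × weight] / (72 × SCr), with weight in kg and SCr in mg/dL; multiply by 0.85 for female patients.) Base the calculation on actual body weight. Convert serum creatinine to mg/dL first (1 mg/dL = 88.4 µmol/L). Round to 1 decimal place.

26.9 mL/min

SCr = 163 / 88.4 = 1.844 mg/dL
CrCl = (140 − 75) × 64.6 / (72 × 1.844) × 0.85 = 4199.0 / 132.77 × 0.85 ≈ 26.9 mL/min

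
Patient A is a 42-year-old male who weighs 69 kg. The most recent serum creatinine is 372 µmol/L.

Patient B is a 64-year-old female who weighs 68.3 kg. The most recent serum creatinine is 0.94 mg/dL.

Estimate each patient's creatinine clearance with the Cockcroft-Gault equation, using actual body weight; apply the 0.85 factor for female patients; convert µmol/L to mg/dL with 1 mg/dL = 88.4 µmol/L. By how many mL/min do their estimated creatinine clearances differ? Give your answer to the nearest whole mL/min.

Patient A: SCr = 372 / 88.4 = 4.208 mg/dL
Patient A: CrCl = (140 − 42) × 69 / (72 × 4.208) = 6762.0 / 302.98 ≈ 22.3 mL/min
Patient B: CrCl = (140 − 64) × 68.3 / (72 × 0.94) × 0.85 = 5190.8 / 67.68 × 0.85 ≈ 65.2 mL/min
|22.3 − 65.2| = 42.9 mL/min

43 mL/min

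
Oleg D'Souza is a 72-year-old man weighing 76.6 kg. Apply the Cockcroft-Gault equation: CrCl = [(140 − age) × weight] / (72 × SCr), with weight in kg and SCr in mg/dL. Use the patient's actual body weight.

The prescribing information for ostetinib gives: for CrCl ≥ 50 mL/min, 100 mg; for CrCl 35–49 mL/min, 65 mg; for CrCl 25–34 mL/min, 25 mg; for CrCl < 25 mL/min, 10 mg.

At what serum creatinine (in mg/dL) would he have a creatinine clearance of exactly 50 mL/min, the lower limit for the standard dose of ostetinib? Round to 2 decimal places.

1.45 mg/dL

Standard dose requires CrCl ≥ 50 mL/min.
Set (140 − 72) × 76.6 / (72 × SCr) = 50
SCr = (140 − 72) × 76.6 / (72 × 50) = 1.447 mg/dL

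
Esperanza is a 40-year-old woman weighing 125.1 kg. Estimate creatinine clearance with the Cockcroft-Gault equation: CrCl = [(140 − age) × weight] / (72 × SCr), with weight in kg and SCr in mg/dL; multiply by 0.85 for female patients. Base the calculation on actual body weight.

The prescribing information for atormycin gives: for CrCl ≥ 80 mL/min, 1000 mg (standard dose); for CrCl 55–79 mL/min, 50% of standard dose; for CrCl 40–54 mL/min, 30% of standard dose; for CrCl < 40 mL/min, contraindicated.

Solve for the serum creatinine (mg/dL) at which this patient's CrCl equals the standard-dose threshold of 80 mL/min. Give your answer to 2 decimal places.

Standard dose requires CrCl ≥ 80 mL/min.
Set (140 − 40) × 125.1 × 0.85 / (72 × SCr) = 80
SCr = (140 − 40) × 125.1 × 0.85 / (72 × 80) = 1.846 mg/dL

1.85 mg/dL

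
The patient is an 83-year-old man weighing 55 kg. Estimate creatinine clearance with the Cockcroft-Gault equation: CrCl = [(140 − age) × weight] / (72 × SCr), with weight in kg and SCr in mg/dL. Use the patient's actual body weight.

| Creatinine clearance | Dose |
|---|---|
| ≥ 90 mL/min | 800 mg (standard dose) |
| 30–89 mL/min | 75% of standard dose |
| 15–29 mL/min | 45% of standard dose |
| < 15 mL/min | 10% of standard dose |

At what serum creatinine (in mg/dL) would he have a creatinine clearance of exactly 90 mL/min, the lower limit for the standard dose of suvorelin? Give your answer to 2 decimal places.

0.48 mg/dL

Standard dose requires CrCl ≥ 90 mL/min.
Set (140 − 83) × 55 / (72 × SCr) = 90
SCr = (140 − 83) × 55 / (72 × 90) = 0.484 mg/dL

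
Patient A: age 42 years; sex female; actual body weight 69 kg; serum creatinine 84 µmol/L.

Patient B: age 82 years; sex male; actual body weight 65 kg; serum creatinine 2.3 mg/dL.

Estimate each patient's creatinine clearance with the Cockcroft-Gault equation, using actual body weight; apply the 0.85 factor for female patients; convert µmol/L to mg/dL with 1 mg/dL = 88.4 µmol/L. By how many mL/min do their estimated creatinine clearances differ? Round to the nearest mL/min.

Patient A: SCr = 84 / 88.4 = 0.95 mg/dL
Patient A: CrCl = (140 − 42) × 69 / (72 × 0.95) × 0.85 = 6762.0 / 68.40 × 0.85 ≈ 84.0 mL/min
Patient B: CrCl = (140 − 82) × 65 / (72 × 2.3) = 3770.0 / 165.60 ≈ 22.8 mL/min
|84.0 − 22.8| = 61.2 mL/min

61 mL/min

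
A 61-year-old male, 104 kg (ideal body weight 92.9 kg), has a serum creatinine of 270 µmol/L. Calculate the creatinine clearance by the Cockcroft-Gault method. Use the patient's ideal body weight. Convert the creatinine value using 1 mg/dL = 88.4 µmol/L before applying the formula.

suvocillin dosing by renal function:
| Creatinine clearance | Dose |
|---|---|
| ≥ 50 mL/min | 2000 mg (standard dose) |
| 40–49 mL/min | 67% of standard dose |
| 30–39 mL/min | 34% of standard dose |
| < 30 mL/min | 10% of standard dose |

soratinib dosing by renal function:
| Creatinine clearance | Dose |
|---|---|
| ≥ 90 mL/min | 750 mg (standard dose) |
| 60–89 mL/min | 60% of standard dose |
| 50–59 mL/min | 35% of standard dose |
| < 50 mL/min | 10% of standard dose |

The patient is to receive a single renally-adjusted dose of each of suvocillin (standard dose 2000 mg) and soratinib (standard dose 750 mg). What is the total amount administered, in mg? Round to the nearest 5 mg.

755 mg

SCr = 270 / 88.4 = 3.054 mg/dL
CrCl = (140 − 61) × 92.9 / (72 × 3.054) = 7339.1 / 219.89 ≈ 33.4 mL/min
CrCl ≈ 33 mL/min.
suvocillin: 30–39 mL/min → 34% of 2000 mg = 680 mg.
soratinib: < 50 mL/min → 10% of 750 mg = 75 mg.
Total = 680 + 75 = 755 mg.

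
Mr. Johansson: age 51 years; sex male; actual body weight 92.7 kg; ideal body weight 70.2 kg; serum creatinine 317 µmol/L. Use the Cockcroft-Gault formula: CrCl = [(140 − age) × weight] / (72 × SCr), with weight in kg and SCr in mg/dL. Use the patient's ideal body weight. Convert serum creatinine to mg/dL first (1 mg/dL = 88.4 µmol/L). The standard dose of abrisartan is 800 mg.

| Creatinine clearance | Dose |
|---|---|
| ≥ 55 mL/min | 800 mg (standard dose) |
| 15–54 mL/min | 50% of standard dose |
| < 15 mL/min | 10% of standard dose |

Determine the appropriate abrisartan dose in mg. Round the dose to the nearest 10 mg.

400 mg

SCr = 317 / 88.4 = 3.586 mg/dL
CrCl = (140 − 51) × 70.2 / (72 × 3.586) = 6247.8 / 258.19 ≈ 24.2 mL/min
CrCl ≈ 24 mL/min → bracket 15–54 mL/min.
50% of 800 mg = 400 mg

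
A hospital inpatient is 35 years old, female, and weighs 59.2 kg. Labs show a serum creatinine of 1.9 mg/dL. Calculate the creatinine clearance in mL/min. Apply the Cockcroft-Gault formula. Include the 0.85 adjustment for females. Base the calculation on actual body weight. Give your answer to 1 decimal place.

38.6 mL/min

CrCl = (140 − 35) × 59.2 / (72 × 1.9) × 0.85 = 6216.0 / 136.80 × 0.85 ≈ 38.6 mL/min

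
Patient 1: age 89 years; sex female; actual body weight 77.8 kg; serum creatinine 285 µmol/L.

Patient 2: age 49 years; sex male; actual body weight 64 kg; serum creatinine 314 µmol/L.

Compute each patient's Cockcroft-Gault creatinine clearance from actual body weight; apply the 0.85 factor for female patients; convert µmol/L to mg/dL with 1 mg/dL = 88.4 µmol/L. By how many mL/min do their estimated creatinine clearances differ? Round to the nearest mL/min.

Patient 1: SCr = 285 / 88.4 = 3.224 mg/dL
Patient 1: CrCl = (140 − 89) × 77.8 / (72 × 3.224) × 0.85 = 3967.8 / 232.13 × 0.85 ≈ 14.5 mL/min
Patient 2: SCr = 314 / 88.4 = 3.552 mg/dL
Patient 2: CrCl = (140 − 49) × 64 / (72 × 3.552) = 5824.0 / 255.74 ≈ 22.8 mL/min
|14.5 − 22.8| = 8.3 mL/min

8 mL/min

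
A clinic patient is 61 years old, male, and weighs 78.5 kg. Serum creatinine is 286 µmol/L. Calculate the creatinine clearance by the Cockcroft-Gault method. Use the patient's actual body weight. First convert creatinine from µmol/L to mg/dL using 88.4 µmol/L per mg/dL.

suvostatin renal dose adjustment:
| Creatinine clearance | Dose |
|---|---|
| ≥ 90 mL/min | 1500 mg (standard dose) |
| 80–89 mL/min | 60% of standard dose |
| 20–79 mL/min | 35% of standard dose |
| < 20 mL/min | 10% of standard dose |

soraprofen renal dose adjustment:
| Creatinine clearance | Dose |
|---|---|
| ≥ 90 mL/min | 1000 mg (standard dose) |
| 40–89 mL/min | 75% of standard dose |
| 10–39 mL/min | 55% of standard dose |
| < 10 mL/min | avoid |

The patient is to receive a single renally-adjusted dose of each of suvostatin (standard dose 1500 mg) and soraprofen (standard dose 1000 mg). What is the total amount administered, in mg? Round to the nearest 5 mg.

1075 mg

SCr = 286 / 88.4 = 3.235 mg/dL
CrCl = (140 − 61) × 78.5 / (72 × 3.235) = 6201.5 / 232.92 ≈ 26.6 mL/min
CrCl ≈ 27 mL/min.
suvostatin: 20–79 mL/min → 35% of 1500 mg = 525 mg.
soraprofen: 10–39 mL/min → 55% of 1000 mg = 550 mg.
Total = 525 + 550 = 1075 mg.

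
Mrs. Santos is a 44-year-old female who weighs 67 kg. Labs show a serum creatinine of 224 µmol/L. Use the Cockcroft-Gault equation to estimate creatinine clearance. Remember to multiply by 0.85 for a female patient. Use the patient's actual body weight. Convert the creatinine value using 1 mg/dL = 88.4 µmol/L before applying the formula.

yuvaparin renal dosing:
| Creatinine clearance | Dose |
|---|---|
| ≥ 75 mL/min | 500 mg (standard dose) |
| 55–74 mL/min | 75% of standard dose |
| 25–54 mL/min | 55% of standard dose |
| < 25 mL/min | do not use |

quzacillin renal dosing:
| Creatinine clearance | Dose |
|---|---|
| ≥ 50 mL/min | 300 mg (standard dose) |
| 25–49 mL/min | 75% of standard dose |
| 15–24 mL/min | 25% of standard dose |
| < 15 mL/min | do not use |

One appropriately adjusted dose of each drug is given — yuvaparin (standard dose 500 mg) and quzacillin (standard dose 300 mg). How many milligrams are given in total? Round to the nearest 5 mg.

SCr = 224 / 88.4 = 2.534 mg/dL
CrCl = (140 − 44) × 67 / (72 × 2.534) × 0.85 = 6432.0 / 182.45 × 0.85 ≈ 30.0 mL/min
CrCl ≈ 30 mL/min.
yuvaparin: 25–54 mL/min → 55% of 500 mg = 275 mg.
quzacillin: 25–49 mL/min → 75% of 300 mg = 225 mg.
Total = 275 + 225 = 500 mg.

500 mg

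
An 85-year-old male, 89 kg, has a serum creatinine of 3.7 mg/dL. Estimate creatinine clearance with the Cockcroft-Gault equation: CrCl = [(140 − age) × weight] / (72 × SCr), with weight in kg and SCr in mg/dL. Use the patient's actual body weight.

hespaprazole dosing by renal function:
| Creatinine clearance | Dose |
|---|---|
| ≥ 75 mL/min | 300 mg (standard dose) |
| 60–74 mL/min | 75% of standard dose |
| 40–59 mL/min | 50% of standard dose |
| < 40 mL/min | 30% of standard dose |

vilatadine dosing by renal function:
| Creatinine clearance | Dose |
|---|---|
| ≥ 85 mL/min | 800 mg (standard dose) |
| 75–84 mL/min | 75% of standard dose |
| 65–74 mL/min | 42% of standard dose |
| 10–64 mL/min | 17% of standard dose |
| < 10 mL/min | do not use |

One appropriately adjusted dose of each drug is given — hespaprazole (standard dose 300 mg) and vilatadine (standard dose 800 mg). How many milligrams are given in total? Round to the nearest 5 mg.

CrCl = (140 − 85) × 89 / (72 × 3.7) = 4895.0 / 266.40 ≈ 18.4 mL/min
CrCl ≈ 18 mL/min.
hespaprazole: < 40 mL/min → 30% of 300 mg = 90 mg.
vilatadine: 10–64 mL/min → 17% of 800 mg = 136 mg.
Total = 90 + 136 = 226 mg.

225 mg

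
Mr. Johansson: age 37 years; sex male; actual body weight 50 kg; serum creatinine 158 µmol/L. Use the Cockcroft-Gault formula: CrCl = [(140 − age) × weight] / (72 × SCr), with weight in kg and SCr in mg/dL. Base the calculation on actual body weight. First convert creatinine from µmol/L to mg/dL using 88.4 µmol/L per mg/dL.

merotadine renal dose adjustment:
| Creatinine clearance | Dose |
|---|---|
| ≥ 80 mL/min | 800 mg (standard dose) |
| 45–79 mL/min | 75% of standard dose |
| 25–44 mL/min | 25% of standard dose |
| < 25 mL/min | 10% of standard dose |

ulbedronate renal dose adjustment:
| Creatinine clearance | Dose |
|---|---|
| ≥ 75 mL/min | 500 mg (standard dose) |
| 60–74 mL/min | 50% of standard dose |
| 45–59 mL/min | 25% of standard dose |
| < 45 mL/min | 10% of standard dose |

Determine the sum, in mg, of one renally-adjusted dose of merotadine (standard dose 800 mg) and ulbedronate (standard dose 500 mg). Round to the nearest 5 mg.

250 mg

SCr = 158 / 88.4 = 1.787 mg/dL
CrCl = (140 − 37) × 50 / (72 × 1.787) = 5150.0 / 128.66 ≈ 40.0 mL/min
CrCl ≈ 40 mL/min.
merotadine: 25–44 mL/min → 25% of 800 mg = 200 mg.
ulbedronate: < 45 mL/min → 10% of 500 mg = 50 mg.
Total = 200 + 50 = 250 mg.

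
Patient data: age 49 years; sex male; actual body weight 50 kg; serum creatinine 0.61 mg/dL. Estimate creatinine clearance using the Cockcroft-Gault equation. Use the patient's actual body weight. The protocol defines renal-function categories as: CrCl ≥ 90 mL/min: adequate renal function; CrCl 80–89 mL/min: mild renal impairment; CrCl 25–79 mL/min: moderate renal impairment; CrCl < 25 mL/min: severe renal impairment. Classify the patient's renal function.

CrCl = (140 − 49) × 50 / (72 × 0.61) = 4550.0 / 43.92 ≈ 103.6 mL/min
104 mL/min falls in the 'adequate renal function' range.

adequate renal function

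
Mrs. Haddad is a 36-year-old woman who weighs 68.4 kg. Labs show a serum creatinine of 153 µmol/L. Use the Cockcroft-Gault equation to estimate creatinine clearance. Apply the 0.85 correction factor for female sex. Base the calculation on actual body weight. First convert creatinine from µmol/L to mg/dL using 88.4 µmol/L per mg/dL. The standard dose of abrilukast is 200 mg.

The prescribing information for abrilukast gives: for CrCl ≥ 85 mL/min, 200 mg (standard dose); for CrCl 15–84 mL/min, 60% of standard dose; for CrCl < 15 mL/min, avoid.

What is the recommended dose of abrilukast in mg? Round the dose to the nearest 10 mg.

SCr = 153 / 88.4 = 1.731 mg/dL
CrCl = (140 − 36) × 68.4 / (72 × 1.731) × 0.85 = 7113.6 / 124.63 × 0.85 ≈ 48.5 mL/min
CrCl ≈ 49 mL/min → bracket 15–84 mL/min.
60% of 200 mg = 120 mg

120 mg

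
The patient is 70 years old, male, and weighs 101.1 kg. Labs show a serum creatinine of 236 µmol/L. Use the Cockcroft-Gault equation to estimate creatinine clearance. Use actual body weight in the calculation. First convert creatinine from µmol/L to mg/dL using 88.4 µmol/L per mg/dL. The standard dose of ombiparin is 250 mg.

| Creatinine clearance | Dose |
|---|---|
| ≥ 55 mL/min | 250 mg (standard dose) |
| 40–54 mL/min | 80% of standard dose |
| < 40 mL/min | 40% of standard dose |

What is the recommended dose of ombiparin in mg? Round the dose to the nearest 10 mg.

SCr = 236 / 88.4 = 2.67 mg/dL
CrCl = (140 − 70) × 101.1 / (72 × 2.67) = 7077.0 / 192.24 ≈ 36.8 mL/min
CrCl ≈ 37 mL/min → bracket < 40 mL/min.
40% of 250 mg = 100 mg

100 mg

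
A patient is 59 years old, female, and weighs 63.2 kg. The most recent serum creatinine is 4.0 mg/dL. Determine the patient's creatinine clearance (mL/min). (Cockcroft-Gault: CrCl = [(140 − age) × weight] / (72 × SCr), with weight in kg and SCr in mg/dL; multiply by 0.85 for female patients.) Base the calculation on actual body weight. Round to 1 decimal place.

15.1 mL/min

CrCl = (140 − 59) × 63.2 / (72 × 4) × 0.85 = 5119.2 / 288.00 × 0.85 ≈ 15.1 mL/min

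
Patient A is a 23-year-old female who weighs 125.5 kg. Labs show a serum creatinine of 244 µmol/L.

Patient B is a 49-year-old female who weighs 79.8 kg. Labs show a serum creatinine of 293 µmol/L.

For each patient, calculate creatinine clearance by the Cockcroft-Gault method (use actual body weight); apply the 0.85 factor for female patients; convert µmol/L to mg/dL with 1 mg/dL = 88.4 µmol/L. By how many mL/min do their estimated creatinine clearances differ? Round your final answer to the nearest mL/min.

Patient A: SCr = 244 / 88.4 = 2.76 mg/dL
Patient A: CrCl = (140 − 23) × 125.5 / (72 × 2.76) × 0.85 = 14683.5 / 198.72 × 0.85 ≈ 62.8 mL/min
Patient B: SCr = 293 / 88.4 = 3.314 mg/dL
Patient B: CrCl = (140 − 49) × 79.8 / (72 × 3.314) × 0.85 = 7261.8 / 238.61 × 0.85 ≈ 25.9 mL/min
|62.8 − 25.9| = 36.9 mL/min

37 mL/min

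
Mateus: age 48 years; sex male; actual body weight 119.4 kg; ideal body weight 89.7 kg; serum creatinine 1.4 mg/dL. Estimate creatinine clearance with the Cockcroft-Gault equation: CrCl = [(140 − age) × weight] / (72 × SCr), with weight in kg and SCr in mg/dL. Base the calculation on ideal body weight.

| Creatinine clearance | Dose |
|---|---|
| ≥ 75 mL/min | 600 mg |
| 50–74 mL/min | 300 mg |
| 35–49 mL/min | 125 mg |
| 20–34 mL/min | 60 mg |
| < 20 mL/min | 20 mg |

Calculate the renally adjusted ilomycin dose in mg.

CrCl = (140 − 48) × 89.7 / (72 × 1.4) = 8252.4 / 100.80 ≈ 81.9 mL/min
CrCl ≈ 82 mL/min → bracket ≥ 75 mL/min.
Dose for this bracket: 600 mg.

600 mg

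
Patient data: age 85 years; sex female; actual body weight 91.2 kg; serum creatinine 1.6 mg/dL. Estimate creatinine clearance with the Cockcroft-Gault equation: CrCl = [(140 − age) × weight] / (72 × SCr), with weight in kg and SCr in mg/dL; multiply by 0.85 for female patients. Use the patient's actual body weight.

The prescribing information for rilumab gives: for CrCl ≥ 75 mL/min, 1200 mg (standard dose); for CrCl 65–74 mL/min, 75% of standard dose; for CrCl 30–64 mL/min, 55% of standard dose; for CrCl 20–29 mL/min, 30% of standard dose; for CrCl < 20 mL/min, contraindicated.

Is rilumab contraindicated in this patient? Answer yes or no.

CrCl = (140 − 85) × 91.2 / (72 × 1.6) × 0.85 = 5016.0 / 115.20 × 0.85 ≈ 37.0 mL/min
CrCl ≈ 37 mL/min, which is ≥ 20 mL/min.

no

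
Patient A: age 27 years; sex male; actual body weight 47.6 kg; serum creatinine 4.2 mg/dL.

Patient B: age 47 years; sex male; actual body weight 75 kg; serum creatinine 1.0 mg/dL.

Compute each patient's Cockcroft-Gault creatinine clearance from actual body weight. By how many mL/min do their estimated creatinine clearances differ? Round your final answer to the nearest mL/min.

Patient A: CrCl = (140 − 27) × 47.6 / (72 × 4.2) = 5378.8 / 302.40 ≈ 17.8 mL/min
Patient B: CrCl = (140 − 47) × 75 / (72 × 1) = 6975.0 / 72.00 ≈ 96.9 mL/min
|17.8 − 96.9| = 79.1 mL/min

79 mL/min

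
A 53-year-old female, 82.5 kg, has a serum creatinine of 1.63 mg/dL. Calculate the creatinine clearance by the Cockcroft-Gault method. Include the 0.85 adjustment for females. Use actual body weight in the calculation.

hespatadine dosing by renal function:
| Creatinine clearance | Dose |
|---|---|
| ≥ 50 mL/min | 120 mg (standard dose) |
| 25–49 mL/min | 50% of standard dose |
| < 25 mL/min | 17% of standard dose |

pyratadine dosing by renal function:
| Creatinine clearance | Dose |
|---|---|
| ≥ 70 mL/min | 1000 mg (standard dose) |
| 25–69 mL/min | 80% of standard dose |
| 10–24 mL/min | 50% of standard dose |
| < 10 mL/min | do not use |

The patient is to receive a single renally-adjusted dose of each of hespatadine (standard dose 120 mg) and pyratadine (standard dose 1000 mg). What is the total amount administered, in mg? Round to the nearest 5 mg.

920 mg

CrCl = (140 − 53) × 82.5 / (72 × 1.63) × 0.85 = 7177.5 / 117.36 × 0.85 ≈ 52.0 mL/min
CrCl ≈ 52 mL/min.
hespatadine: ≥ 50 mL/min → 100% of 120 mg = 120 mg.
pyratadine: 25–69 mL/min → 80% of 1000 mg = 800 mg.
Total = 120 + 800 = 920 mg.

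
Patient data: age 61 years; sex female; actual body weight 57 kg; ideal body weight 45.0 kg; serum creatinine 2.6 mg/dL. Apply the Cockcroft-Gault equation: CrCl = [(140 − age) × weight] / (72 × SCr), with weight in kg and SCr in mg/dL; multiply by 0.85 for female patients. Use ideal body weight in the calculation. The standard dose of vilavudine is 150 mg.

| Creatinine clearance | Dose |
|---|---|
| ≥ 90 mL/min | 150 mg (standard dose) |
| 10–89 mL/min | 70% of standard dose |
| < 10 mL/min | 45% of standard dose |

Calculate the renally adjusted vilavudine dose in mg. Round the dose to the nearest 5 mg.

105 mg

CrCl = (140 − 61) × 45 / (72 × 2.6) × 0.85 = 3555.0 / 187.20 × 0.85 ≈ 16.1 mL/min
CrCl ≈ 16 mL/min → bracket 10–89 mL/min.
70% of 150 mg = 105 mg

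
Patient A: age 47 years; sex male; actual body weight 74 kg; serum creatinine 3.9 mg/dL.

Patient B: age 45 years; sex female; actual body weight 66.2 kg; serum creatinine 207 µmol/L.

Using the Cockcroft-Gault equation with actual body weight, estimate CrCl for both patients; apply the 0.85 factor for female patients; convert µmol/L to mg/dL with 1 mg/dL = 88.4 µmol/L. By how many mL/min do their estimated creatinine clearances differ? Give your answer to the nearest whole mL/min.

Patient A: CrCl = (140 − 47) × 74 / (72 × 3.9) = 6882.0 / 280.80 ≈ 24.5 mL/min
Patient B: SCr = 207 / 88.4 = 2.342 mg/dL
Patient B: CrCl = (140 − 45) × 66.2 / (72 × 2.342) × 0.85 = 6289.0 / 168.62 × 0.85 ≈ 31.7 mL/min
|24.5 − 31.7| = 7.2 mL/min

7 mL/min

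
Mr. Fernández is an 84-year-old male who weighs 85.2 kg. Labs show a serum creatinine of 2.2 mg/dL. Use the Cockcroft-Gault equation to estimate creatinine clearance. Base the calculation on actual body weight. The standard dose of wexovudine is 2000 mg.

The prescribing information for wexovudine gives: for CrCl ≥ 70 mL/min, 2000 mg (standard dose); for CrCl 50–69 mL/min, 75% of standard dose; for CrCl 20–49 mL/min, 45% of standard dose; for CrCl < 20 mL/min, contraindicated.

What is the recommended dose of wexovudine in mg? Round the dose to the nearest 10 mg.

CrCl = (140 − 84) × 85.2 / (72 × 2.2) = 4771.2 / 158.40 ≈ 30.1 mL/min
CrCl ≈ 30 mL/min → bracket 20–49 mL/min.
45% of 2000 mg = 900 mg

900 mg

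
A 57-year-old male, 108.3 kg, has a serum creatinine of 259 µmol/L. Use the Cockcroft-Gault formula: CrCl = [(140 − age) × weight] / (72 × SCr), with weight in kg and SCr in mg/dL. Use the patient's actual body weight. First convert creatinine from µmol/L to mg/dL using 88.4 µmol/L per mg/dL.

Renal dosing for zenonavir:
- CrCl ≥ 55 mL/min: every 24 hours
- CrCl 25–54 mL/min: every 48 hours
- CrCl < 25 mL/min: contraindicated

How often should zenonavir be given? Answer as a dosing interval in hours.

SCr = 259 / 88.4 = 2.93 mg/dL
CrCl = (140 − 57) × 108.3 / (72 × 2.93) = 8988.9 / 210.96 ≈ 42.6 mL/min
CrCl ≈ 43 mL/min → bracket 25–54 mL/min → every 48 hours.

every 48 hours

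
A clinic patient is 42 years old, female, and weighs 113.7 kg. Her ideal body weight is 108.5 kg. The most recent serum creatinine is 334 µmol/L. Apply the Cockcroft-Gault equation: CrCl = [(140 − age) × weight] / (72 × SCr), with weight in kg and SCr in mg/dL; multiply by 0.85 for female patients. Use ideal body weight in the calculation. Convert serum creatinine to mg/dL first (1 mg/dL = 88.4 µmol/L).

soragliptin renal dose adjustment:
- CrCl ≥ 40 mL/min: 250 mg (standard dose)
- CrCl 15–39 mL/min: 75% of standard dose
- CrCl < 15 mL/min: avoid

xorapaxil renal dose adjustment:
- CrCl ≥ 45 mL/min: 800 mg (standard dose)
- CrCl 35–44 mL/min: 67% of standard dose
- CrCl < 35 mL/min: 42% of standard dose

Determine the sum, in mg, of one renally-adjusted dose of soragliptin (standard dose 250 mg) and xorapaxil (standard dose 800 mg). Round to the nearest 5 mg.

525 mg

SCr = 334 / 88.4 = 3.778 mg/dL
CrCl = (140 − 42) × 108.5 / (72 × 3.778) × 0.85 = 10633.0 / 272.02 × 0.85 ≈ 33.2 mL/min
CrCl ≈ 33 mL/min.
soragliptin: 15–39 mL/min → 75% of 250 mg = 187.5 mg.
xorapaxil: < 35 mL/min → 42% of 800 mg = 336 mg.
Total = 187.5 + 336 = 523.5 mg.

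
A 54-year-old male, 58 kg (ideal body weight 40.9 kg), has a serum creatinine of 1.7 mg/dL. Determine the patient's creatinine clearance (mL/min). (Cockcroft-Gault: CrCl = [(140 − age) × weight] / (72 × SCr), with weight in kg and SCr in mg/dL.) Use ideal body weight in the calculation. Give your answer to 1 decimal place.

CrCl = (140 − 54) × 40.9 / (72 × 1.7) = 3517.4 / 122.40 ≈ 28.7 mL/min

28.7 mL/min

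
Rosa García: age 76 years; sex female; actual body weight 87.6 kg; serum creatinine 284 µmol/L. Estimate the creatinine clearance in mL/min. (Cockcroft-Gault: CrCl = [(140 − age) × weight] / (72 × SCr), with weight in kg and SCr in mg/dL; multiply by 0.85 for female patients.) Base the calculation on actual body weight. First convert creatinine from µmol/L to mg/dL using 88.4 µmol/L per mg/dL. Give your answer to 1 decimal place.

20.6 mL/min

SCr = 284 / 88.4 = 3.213 mg/dL
CrCl = (140 − 76) × 87.6 / (72 × 3.213) × 0.85 = 5606.4 / 231.34 × 0.85 ≈ 20.6 mL/min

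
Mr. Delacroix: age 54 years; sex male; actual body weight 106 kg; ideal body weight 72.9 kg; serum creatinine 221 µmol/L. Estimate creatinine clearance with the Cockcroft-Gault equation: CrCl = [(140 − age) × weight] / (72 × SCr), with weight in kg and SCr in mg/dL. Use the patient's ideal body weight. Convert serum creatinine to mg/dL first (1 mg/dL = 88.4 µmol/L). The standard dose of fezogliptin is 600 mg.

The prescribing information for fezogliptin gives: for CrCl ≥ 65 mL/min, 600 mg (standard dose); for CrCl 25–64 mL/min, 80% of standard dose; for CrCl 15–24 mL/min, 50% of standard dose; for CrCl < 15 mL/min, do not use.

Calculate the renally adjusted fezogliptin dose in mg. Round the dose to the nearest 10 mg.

480 mg

SCr = 221 / 88.4 = 2.5 mg/dL
CrCl = (140 − 54) × 72.9 / (72 × 2.5) = 6269.4 / 180.00 ≈ 34.8 mL/min
CrCl ≈ 35 mL/min → bracket 25–64 mL/min.
80% of 600 mg = 480 mg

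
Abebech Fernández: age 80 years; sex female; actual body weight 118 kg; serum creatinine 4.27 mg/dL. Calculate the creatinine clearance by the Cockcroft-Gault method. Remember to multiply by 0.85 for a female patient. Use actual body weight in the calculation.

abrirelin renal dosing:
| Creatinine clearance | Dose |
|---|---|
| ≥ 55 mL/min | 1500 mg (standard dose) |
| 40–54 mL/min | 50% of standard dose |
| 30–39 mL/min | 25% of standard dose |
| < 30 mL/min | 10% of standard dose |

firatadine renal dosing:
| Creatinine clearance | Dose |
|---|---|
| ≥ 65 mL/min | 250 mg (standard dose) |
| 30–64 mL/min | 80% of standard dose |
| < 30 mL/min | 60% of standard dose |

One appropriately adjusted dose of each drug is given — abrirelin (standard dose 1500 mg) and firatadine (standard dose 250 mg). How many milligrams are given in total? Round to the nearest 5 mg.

CrCl = (140 − 80) × 118 / (72 × 4.27) × 0.85 = 7080.0 / 307.44 × 0.85 ≈ 19.6 mL/min
CrCl ≈ 20 mL/min.
abrirelin: < 30 mL/min → 10% of 1500 mg = 150 mg.
firatadine: < 30 mL/min → 60% of 250 mg = 150 mg.
Total = 150 + 150 = 300 mg.

300 mg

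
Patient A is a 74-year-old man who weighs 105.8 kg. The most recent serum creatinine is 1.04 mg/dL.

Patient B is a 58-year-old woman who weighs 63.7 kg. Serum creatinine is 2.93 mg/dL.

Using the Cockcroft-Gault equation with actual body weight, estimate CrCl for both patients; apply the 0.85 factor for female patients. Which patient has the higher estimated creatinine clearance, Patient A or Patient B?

Patient A

Patient A: CrCl = (140 − 74) × 105.8 / (72 × 1.04) = 6982.8 / 74.88 ≈ 93.3 mL/min
Patient B: CrCl = (140 − 58) × 63.7 / (72 × 2.93) × 0.85 = 5223.4 / 210.96 × 0.85 ≈ 21.0 mL/min
93.3 vs 21.0 mL/min → Patient A is higher.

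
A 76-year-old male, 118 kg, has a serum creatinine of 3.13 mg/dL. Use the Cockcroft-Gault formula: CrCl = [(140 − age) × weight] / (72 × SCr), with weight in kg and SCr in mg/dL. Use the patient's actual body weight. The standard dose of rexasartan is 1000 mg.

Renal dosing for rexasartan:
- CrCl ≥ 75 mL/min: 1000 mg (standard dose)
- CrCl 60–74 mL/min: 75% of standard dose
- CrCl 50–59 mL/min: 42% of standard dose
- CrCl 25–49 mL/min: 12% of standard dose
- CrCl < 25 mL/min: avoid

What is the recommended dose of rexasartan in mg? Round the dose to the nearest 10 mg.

120 mg

CrCl = (140 − 76) × 118 / (72 × 3.13) = 7552.0 / 225.36 ≈ 33.5 mL/min
CrCl ≈ 34 mL/min → bracket 25–49 mL/min.
12% of 1000 mg = 120 mg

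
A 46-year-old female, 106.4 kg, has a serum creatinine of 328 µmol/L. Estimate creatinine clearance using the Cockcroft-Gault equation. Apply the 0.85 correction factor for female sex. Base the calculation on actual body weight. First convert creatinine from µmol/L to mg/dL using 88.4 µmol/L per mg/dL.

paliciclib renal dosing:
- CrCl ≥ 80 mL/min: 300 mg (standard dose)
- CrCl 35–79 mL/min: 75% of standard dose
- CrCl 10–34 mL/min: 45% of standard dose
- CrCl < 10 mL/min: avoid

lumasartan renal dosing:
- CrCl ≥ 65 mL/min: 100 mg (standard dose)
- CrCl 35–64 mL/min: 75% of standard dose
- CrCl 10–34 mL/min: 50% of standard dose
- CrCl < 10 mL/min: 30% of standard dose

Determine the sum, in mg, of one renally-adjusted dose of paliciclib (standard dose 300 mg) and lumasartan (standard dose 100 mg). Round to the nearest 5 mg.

185 mg

SCr = 328 / 88.4 = 3.71 mg/dL
CrCl = (140 − 46) × 106.4 / (72 × 3.71) × 0.85 = 10001.6 / 267.12 × 0.85 ≈ 31.8 mL/min
CrCl ≈ 32 mL/min.
paliciclib: 10–34 mL/min → 45% of 300 mg = 135 mg.
lumasartan: 10–34 mL/min → 50% of 100 mg = 50 mg.
Total = 135 + 50 = 185 mg.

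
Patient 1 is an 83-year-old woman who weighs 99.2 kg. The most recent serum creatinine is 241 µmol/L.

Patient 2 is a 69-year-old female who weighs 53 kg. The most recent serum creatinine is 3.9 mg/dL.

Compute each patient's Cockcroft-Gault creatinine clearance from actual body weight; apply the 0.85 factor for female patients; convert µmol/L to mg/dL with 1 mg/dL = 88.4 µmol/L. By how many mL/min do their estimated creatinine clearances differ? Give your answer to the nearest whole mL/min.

13 mL/min

Patient 1: SCr = 241 / 88.4 = 2.726 mg/dL
Patient 1: CrCl = (140 − 83) × 99.2 / (72 × 2.726) × 0.85 = 5654.4 / 196.27 × 0.85 ≈ 24.5 mL/min
Patient 2: CrCl = (140 − 69) × 53 / (72 × 3.9) × 0.85 = 3763.0 / 280.80 × 0.85 ≈ 11.4 mL/min
|24.5 − 11.4| = 13.1 mL/min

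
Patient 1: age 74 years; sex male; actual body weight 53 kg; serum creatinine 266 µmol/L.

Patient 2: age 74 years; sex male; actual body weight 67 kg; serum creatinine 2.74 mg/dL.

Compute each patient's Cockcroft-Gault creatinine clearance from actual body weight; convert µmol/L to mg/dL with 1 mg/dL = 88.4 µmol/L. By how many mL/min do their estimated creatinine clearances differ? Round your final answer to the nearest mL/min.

Patient 1: SCr = 266 / 88.4 = 3.009 mg/dL
Patient 1: CrCl = (140 − 74) × 53 / (72 × 3.009) = 3498.0 / 216.65 ≈ 16.1 mL/min
Patient 2: CrCl = (140 − 74) × 67 / (72 × 2.74) = 4422.0 / 197.28 ≈ 22.4 mL/min
|16.1 − 22.4| = 6.3 mL/min

6 mL/min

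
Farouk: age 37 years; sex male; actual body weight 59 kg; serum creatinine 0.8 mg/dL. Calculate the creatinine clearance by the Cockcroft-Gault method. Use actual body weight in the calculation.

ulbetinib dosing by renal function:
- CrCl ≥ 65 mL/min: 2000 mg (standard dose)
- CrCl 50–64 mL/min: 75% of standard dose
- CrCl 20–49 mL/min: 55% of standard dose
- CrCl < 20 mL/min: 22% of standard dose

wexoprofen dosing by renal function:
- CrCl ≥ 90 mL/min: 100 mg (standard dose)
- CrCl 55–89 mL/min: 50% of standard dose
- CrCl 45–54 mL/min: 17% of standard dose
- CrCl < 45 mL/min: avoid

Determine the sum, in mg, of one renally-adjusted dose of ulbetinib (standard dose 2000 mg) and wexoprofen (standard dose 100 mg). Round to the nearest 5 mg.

2100 mg

CrCl = (140 − 37) × 59 / (72 × 0.8) = 6077.0 / 57.60 ≈ 105.5 mL/min
CrCl ≈ 106 mL/min.
ulbetinib: ≥ 65 mL/min → 100% of 2000 mg = 2000 mg.
wexoprofen: ≥ 90 mL/min → 100% of 100 mg = 100 mg.
Total = 2000 + 100 = 2100 mg.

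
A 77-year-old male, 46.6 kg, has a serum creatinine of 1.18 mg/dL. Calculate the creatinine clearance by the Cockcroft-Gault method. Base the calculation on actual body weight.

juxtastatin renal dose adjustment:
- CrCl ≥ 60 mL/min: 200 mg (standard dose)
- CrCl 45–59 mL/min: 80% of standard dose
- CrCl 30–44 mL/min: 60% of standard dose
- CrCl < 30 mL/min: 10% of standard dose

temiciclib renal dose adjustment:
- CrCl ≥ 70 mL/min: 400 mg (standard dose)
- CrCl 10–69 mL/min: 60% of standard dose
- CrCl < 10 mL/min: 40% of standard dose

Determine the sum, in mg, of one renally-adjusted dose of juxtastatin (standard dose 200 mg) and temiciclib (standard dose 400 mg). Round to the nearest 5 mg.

360 mg

CrCl = (140 − 77) × 46.6 / (72 × 1.18) = 2935.8 / 84.96 ≈ 34.6 mL/min
CrCl ≈ 35 mL/min.
juxtastatin: 30–44 mL/min → 60% of 200 mg = 120 mg.
temiciclib: 10–69 mL/min → 60% of 400 mg = 240 mg.
Total = 120 + 240 = 360 mg.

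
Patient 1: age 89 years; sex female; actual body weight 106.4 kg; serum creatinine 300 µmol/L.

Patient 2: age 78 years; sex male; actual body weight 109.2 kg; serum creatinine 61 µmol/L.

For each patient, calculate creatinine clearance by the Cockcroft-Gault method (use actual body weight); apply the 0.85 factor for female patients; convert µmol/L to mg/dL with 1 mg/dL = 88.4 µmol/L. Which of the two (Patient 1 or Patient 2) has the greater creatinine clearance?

Patient 1: SCr = 300 / 88.4 = 3.394 mg/dL
Patient 1: CrCl = (140 − 89) × 106.4 / (72 × 3.394) × 0.85 = 5426.4 / 244.37 × 0.85 ≈ 18.9 mL/min
Patient 2: SCr = 61 / 88.4 = 0.69 mg/dL
Patient 2: CrCl = (140 − 78) × 109.2 / (72 × 0.69) = 6770.4 / 49.68 ≈ 136.3 mL/min
18.9 vs 136.3 mL/min → Patient 2 is higher.

Patient 2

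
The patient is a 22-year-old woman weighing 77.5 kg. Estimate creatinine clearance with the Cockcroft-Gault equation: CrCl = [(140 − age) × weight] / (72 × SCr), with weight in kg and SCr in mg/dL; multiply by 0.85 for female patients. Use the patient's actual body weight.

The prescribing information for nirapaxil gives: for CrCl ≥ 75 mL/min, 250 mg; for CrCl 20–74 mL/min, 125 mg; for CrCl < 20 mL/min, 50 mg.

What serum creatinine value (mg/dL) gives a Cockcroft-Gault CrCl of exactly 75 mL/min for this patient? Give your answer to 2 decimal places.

1.44 mg/dL

Standard dose requires CrCl ≥ 75 mL/min.
Set (140 − 22) × 77.5 × 0.85 / (72 × SCr) = 75
SCr = (140 − 22) × 77.5 × 0.85 / (72 × 75) = 1.439 mg/dL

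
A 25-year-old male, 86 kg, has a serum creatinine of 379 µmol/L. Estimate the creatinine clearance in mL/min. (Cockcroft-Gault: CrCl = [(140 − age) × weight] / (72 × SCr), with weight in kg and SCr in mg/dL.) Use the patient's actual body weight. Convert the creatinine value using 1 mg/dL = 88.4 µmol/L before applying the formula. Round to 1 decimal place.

SCr = 379 / 88.4 = 4.287 mg/dL
CrCl = (140 − 25) × 86 / (72 × 4.287) = 9890.0 / 308.66 ≈ 32.0 mL/min

32.0 mL/min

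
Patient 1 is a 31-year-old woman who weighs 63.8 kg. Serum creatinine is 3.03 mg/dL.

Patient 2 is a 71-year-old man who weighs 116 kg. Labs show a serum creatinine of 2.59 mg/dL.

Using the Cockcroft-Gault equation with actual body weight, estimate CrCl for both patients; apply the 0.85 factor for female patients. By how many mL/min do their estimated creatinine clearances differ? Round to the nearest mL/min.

16 mL/min

Patient 1: CrCl = (140 − 31) × 63.8 / (72 × 3.03) × 0.85 = 6954.2 / 218.16 × 0.85 ≈ 27.1 mL/min
Patient 2: CrCl = (140 − 71) × 116 / (72 × 2.59) = 8004.0 / 186.48 ≈ 42.9 mL/min
|27.1 − 42.9| = 15.8 mL/min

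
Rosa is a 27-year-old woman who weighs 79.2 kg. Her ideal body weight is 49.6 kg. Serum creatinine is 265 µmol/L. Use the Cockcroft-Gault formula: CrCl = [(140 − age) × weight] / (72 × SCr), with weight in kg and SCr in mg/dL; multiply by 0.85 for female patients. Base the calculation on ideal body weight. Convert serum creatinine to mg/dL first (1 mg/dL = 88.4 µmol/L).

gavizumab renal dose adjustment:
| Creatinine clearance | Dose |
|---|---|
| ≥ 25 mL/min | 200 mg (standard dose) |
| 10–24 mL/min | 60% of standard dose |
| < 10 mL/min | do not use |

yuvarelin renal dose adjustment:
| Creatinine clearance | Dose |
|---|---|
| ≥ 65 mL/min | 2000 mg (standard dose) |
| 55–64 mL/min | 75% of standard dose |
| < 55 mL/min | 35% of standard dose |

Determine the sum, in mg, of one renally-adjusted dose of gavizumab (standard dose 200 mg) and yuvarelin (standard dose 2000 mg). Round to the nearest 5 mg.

SCr = 265 / 88.4 = 2.998 mg/dL
CrCl = (140 − 27) × 49.6 / (72 × 2.998) × 0.85 = 5604.8 / 215.86 × 0.85 ≈ 22.1 mL/min
CrCl ≈ 22 mL/min.
gavizumab: 10–24 mL/min → 60% of 200 mg = 120 mg.
yuvarelin: < 55 mL/min → 35% of 2000 mg = 700 mg.
Total = 120 + 700 = 820 mg.

820 mg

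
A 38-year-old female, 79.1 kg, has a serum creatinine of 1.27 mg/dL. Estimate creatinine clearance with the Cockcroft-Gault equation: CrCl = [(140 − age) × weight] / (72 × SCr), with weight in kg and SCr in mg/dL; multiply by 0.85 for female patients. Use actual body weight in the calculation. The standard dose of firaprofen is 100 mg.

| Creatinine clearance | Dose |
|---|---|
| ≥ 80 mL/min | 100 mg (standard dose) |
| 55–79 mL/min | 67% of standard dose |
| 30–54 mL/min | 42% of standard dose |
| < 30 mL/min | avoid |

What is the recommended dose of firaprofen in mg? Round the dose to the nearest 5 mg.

CrCl = (140 − 38) × 79.1 / (72 × 1.27) × 0.85 = 8068.2 / 91.44 × 0.85 ≈ 75.0 mL/min
CrCl ≈ 75 mL/min → bracket 55–79 mL/min.
67% of 100 mg = 67 mg → 65 mg

65 mg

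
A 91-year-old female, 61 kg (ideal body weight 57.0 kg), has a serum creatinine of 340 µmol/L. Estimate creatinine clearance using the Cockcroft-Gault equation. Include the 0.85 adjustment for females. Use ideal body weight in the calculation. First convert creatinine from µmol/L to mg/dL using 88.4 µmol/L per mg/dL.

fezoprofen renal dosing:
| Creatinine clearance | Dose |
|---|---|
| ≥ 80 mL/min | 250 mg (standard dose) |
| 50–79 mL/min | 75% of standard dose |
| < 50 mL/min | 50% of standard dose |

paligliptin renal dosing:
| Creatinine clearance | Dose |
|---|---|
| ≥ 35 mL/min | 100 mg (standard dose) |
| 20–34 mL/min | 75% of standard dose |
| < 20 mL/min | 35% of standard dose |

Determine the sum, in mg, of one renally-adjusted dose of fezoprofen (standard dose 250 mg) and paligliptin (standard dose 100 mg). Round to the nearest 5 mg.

SCr = 340 / 88.4 = 3.846 mg/dL
CrCl = (140 − 91) × 57 / (72 × 3.846) × 0.85 = 2793.0 / 276.91 × 0.85 ≈ 8.6 mL/min
CrCl ≈ 9 mL/min.
fezoprofen: < 50 mL/min → 50% of 250 mg = 125 mg.
paligliptin: < 20 mL/min → 35% of 100 mg = 35 mg.
Total = 125 + 35 = 160 mg.

160 mg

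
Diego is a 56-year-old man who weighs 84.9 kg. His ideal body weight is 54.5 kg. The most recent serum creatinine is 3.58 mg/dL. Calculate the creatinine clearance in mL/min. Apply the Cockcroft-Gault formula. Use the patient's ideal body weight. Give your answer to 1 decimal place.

CrCl = (140 − 56) × 54.5 / (72 × 3.58) = 4578.0 / 257.76 ≈ 17.8 mL/min

17.8 mL/min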